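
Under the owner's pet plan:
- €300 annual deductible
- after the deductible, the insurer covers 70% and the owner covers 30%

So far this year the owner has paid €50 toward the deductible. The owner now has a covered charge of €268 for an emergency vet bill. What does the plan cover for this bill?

€12.60

Remaining deductible: €300 − €50 = €250.
The remaining €18 (= €268 − €250) moves to coinsurance.
30% of €18 = €5.40 falls to the owner.
That puts the owner's cost at €250 + €5.40 = €255.40.
The plan picks up €268 − €255.40 = €12.60.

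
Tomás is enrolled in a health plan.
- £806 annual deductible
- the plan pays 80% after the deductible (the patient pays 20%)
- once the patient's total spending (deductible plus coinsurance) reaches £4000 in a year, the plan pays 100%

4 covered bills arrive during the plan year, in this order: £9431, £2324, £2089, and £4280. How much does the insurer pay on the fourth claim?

£3693.60

#1 (£9431): £806 to deductible, leaving £8625; patient's 20% is £1725. Patient owes £2531 (running OOP £2531). Insurer: £9431 − £2531 = £6900.
#2 (£2324): deductible already satisfied, so patient's share is 20% × £2324 = £464.80. Cost to patient: £464.80. OOP to date £2995.80. Plan pays £2324 − £464.80 = £1859.20.
#3 (£2089): deductible met; 20% of £2089 = £417.80. Patient pays £417.80; OOP now £3413.60. Insurer: £2089 − £417.80 = £1671.20.
#4 (£4280): 20% coinsurance on £4280 = £856. That would push OOP to £4269.60, over the £4000 cap, so patient pays £4000 − £3413.60 = £586.40. Insurer: £4280 − £586.40 = £3693.60.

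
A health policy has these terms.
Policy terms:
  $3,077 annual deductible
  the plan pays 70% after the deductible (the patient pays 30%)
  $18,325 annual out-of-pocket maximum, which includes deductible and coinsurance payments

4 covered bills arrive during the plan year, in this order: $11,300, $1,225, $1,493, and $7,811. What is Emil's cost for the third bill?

$447.90

#1 ($11,300): deductible takes $3,077, $8,223 remains; patient's 30% is $2,466.90. Cost to patient: $5,543.90. OOP to date $5,543.90.
#2 ($1,225): deductible met; 30% of $1,225 = $367.50. Cost to patient: $367.50. OOP to date $5,911.40.
#3 ($1,493): 30% coinsurance on $1,493 = $447.90. Cost to patient: $447.90. OOP to date $6,359.30.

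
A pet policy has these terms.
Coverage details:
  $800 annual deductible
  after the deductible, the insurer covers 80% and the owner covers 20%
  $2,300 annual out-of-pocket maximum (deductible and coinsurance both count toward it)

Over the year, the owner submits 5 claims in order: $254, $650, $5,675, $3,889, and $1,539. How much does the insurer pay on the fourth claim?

Claim 1 ($254): all of it applies to the deductible. Owner pays $254; OOP now $254. Plan pays $254 − $254 = $0.
Claim 2 ($650): deductible takes $546, $104 remains; owner's 20% is $20.80. Cost to owner: $566.80. OOP to date $820.80. Insurer: $650 − $566.80 = $83.20.
Claim 3 ($5,675): deductible already satisfied, so owner's share is 20% × $5,675 = $1,135. Cost to owner: $1,135. OOP to date $1,955.80. Insurer: $5,675 − $1,135 = $4,540.
Claim 4 ($3,889): deductible met; 20% of $3,889 = $777.80. That would push OOP to $2,733.60, over the $2,300 cap, so owner pays $2,300 − $1,955.80 = $344.20. Plan pays $3,889 − $344.20 = $3,544.80.

$3,544.80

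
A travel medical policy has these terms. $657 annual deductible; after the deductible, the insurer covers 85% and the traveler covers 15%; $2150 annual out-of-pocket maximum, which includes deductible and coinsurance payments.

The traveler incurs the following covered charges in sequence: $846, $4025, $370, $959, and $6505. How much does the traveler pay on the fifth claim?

$661.55

Bill 1, $846: deductible takes $657, $189 remains; traveler's 15% is $28.35. Traveler owes $685.35 (running OOP $685.35).
Bill 2, $4025: deductible already satisfied, so traveler's share is 15% × $4025 = $603.75. Traveler pays $603.75; OOP now $1289.10.
Bill 3, $370: deductible met; 15% of $370 = $55.50. Cost to traveler: $55.50. OOP to date $1344.60.
Bill 4, $959: deductible already satisfied, so traveler's share is 15% × $959 = $143.85. Traveler pays $143.85; OOP now $1488.45.
Bill 5, $6505: 15% coinsurance on $6505 = $975.75. Adding that to $1488.45 gives $2464.20, past the $2150 cap; traveler pays only $2150 − $1488.45 = $661.55.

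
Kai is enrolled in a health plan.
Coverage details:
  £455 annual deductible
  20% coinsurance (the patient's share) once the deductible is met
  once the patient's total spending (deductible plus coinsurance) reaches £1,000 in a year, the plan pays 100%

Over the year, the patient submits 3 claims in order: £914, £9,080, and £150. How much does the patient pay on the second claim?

£453.20

#1 (£914): £455 finishes the deductible; £459 goes to coinsurance; coinsurance £459 × 20% = £91.80. Cost to patient: £546.80. OOP to date £546.80.
#2 (£9,080): deductible already satisfied, so patient's share is 20% × £9,080 = £1,816. That would push OOP to £2,362.80, over the £1,000 cap, so patient pays £1,000 − £546.80 = £453.20.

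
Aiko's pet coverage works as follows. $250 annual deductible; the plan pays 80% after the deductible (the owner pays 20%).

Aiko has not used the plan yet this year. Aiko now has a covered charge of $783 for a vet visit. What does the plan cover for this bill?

Deductible not yet touched, so the first $250 of the bill goes to the deductible.
After the $250 deductible portion, $783 − $250 = $533 is subject to coinsurance.
20% of $533 = $106.60 falls to the owner.
Owner responsibility: $250 + $106.60 = $356.60.
Insurer pays the balance: $783 − $356.60 = $426.40.

$426.40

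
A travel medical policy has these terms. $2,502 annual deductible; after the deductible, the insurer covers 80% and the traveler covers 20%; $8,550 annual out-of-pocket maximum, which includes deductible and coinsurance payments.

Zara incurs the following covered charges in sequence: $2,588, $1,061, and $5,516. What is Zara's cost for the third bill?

Claim 1 — $2,588: $2,502 finishes the deductible; $86 goes to coinsurance; traveler's 20% is $17.20. Traveler pays $2,519.20; OOP now $2,519.20.
Claim 2 — $1,061: 20% coinsurance on $1,061 = $212.20. Traveler pays $212.20; OOP now $2,731.40.
Claim 3 — $5,516: deductible already satisfied, so traveler's share is 20% × $5,516 = $1,103.20. Traveler pays $1,103.20; OOP now $3,834.60.

$1,103.20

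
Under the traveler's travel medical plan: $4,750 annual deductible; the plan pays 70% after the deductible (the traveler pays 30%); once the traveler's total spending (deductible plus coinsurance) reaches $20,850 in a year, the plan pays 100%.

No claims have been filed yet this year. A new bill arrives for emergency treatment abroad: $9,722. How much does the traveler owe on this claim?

$6,241.60

The full $4,750 deductible is still open; $4,750 of this bill applies to it.
The remaining $4,972 (= $9,722 − $4,750) moves to coinsurance.
Traveler's 30% share of $4,972 is $1,491.60.
So the traveler owes $4,750 + $1,491.60 = $6,241.60 before any cap.
Year-to-date out-of-pocket becomes $0 + $6,241.60 = $6,241.60, still under the $20,850 maximum, so no cap applies.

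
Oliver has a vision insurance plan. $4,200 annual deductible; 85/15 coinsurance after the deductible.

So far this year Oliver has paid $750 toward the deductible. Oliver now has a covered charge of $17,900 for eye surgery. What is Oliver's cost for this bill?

Remaining deductible: $4,200 − $750 = $3,450.
That leaves $17,900 − $3,450 = $14,450 for coinsurance.
15% of $14,450 = $2,167.50 falls to the member.
That puts the member's cost at $3,450 + $2,167.50 = $5,617.50.

$5,617.50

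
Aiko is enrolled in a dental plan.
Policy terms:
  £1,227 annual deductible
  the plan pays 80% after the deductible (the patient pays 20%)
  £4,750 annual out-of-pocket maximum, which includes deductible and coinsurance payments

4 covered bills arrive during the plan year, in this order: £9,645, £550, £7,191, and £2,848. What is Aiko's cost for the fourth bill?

£291.20

Claim 1 (£9,645): £1,227 finishes the deductible; £8,418 goes to coinsurance; coinsurance £8,418 × 20% = £1,683.60. Patient owes £2,910.60 (running OOP £2,910.60).
Claim 2 (£550): deductible met; 20% of £550 = £110. Patient owes £110 (running OOP £3,020.60).
Claim 3 (£7,191): deductible met; 20% of £7,191 = £1,438.20. Patient owes £1,438.20 (running OOP £4,458.80).
Claim 4 (£2,848): deductible met; 20% of £2,848 = £569.60. Adding that to £4,458.80 gives £5,028.40, past the £4,750 cap; patient pays only £4,750 − £4,458.80 = £291.20.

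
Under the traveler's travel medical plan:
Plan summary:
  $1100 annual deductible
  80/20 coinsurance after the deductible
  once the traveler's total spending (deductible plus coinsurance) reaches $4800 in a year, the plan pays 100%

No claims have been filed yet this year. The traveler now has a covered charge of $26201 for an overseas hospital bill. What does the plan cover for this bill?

$21401

Deductible not yet touched, so the first $1100 of the bill goes to the deductible.
That leaves $26201 − $1100 = $25101 for coinsurance.
Coinsurance: $25101 × 20% = $5020.20.
Traveler responsibility before any cap: $1100 + $5020.20 = $6120.20.
Adding $6120.20 to the $0 already spent would give $6120.20, which exceeds the $4800 cap; the traveler pays just $4800 − $0 = $4800.
Insurer pays the balance: $26201 − $4800 = $21401.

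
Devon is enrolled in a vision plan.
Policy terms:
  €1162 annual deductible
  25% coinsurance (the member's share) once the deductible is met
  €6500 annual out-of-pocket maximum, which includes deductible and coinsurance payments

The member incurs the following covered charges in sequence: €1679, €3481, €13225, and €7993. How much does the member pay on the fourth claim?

Claim 1 — €1679: deductible takes €1162, €517 remains; 25% of €517 = €129.25. Member pays €1291.25; OOP now €1291.25.
Claim 2 — €3481: deductible met; 25% of €3481 = €870.25. Cost to member: €870.25. OOP to date €2161.50.
Claim 3 — €13225: deductible already satisfied, so member's share is 25% × €13225 = €3306.25. Cost to member: €3306.25. OOP to date €5467.75.
Claim 4 — €7993: deductible already satisfied, so member's share is 25% × €7993 = €1998.25. Adding that to €5467.75 gives €7466, past the €6500 cap; member pays only €6500 − €5467.75 = €1032.25.

€1032.25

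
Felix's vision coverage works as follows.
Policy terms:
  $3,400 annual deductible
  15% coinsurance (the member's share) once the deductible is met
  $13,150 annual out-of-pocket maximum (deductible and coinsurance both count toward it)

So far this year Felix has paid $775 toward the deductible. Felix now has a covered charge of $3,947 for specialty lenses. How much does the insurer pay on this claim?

$1,123.70

Remaining deductible: $3,400 − $775 = $2,625.
The remaining $1,322 (= $3,947 − $2,625) moves to coinsurance.
15% of $1,322 = $198.30 falls to the member.
That puts the member's cost at $2,625 + $198.30 = $2,823.30 before any cap.
Total out-of-pocket so far would be $775 + $2,823.30 = $3,598.30, below the $13,150 cap — no reduction.
The plan picks up $3,947 − $2,823.30 = $1,123.70.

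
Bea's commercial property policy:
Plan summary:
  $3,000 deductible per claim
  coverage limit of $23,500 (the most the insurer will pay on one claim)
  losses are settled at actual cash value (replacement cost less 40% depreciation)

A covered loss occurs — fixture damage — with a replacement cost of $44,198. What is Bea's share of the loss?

$20,698

At 40% depreciation, ACV = $44,198 − $17,679.20 = $26,518.80.
Less the $3,000 deductible: $26,518.80 − $3,000 = $23,518.80.
The $23,500 per-incident cap binds; insurer pays $23,500.
Business's share is the uncovered remainder: $44,198 − $23,500 = $20,698.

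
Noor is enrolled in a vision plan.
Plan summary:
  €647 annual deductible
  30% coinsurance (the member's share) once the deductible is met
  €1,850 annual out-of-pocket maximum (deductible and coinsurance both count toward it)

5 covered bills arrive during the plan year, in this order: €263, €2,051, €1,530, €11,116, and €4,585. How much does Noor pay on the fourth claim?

#1 (€263): fully absorbed by the deductible. Member owes €263 (running OOP €263).
#2 (€2,051): €384 finishes the deductible; €1,667 goes to coinsurance; coinsurance €1,667 × 30% = €500.10. Cost to member: €884.10. OOP to date €1,147.10.
#3 (€1,530): 30% coinsurance on €1,530 = €459. Cost to member: €459. OOP to date €1,606.10.
#4 (€11,116): deductible met; 30% of €11,116 = €3,334.80. OOP would hit €4,940.90 > €1,850, so the cap limits the member to €1,850 − €1,606.10 = €243.90.

€243.90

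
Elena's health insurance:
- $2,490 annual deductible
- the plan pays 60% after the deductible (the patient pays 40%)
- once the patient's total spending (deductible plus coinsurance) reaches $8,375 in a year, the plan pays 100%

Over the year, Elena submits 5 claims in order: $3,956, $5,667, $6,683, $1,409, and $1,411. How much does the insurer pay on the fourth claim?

Claim 1 — $3,956: $2,490 to deductible, leaving $1,466; 40% of $1,466 = $586.40. Cost to patient: $3,076.40. OOP to date $3,076.40. Plan pays $3,956 − $3,076.40 = $879.60.
Claim 2 — $5,667: 40% coinsurance on $5,667 = $2,266.80. Cost to patient: $2,266.80. OOP to date $5,343.20. Insurer: $5,667 − $2,266.80 = $3,400.20.
Claim 3 — $6,683: deductible met; 40% of $6,683 = $2,673.20. Patient owes $2,673.20 (running OOP $8,016.40). Insurer: $6,683 − $2,673.20 = $4,009.80.
Claim 4 — $1,409: deductible already satisfied, so patient's share is 40% × $1,409 = $563.60. That would push OOP to $8,580, over the $8,375 cap, so patient pays $8,375 − $8,016.40 = $358.60. Plan pays $1,409 − $358.60 = $1,050.40.

$1,050.40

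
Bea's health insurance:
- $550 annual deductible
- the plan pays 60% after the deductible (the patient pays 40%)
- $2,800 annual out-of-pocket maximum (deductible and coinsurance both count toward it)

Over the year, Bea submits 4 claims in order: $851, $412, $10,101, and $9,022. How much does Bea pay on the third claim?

$1,964.80

Claim 1 ($851): deductible takes $550, $301 remains; patient's 40% is $120.40. Cost to patient: $670.40. OOP to date $670.40.
Claim 2 ($412): 40% coinsurance on $412 = $164.80. Patient pays $164.80; OOP now $835.20.
Claim 3 ($10,101): deductible already satisfied, so patient's share is 40% × $10,101 = $4,040.40. OOP would hit $4,875.60 > $2,800, so the cap limits the patient to $2,800 − $835.20 = $1,964.80.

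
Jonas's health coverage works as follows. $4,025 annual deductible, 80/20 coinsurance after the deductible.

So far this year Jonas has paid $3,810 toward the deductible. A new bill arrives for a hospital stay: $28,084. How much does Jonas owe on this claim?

$5,788.80

Deductible still to meet: $4,025 − $3,810 = $215.
The remaining $27,869 (= $28,084 − $215) moves to coinsurance.
Patient's 20% share of $27,869 is $5,573.80.
That puts the patient's cost at $215 + $5,573.80 = $5,788.80.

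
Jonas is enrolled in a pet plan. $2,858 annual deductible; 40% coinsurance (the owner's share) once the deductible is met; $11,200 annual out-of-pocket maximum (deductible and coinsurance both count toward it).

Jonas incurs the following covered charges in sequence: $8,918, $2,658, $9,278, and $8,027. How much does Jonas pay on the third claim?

Claim 1 — $8,918: $2,858 to deductible, leaving $6,060; 40% of $6,060 = $2,424. Cost to owner: $5,282. OOP to date $5,282.
Claim 2 — $2,658: 40% coinsurance on $2,658 = $1,063.20. Owner pays $1,063.20; OOP now $6,345.20.
Claim 3 — $9,278: deductible met; 40% of $9,278 = $3,711.20. Cost to owner: $3,711.20. OOP to date $10,056.40.

$3,711.20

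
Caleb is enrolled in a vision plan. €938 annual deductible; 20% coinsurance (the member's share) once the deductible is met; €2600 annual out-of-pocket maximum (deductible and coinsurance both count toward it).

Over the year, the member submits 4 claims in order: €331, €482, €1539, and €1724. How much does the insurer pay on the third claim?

€1131.20

Claim 1 (€331): fully absorbed by the deductible. Cost to member: €331. OOP to date €331. Insurer: €331 − €331 = €0.
Claim 2 (€482): all of it applies to the deductible. Member pays €482; OOP now €813. Insurer: €482 − €482 = €0.
Claim 3 (€1539): €125 finishes the deductible; €1414 goes to coinsurance; 20% of €1414 = €282.80. Cost to member: €407.80. OOP to date €1220.80. Plan pays €1539 − €407.80 = €1131.20.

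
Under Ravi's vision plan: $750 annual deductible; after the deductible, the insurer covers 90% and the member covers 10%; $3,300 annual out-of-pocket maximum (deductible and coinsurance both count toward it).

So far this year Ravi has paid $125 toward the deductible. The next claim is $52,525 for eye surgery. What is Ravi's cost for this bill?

Remaining deductible: $750 − $125 = $625.
The remaining $51,900 (= $52,525 − $625) moves to coinsurance.
Member's 10% share of $51,900 is $5,190.
That puts the member's cost at $625 + $5,190 = $5,815 before any cap.
That would bring total out-of-pocket to $5,940, past the $3,300 cap. The member is capped at $3,300 − $125 = $3,175 on this claim.

$3,175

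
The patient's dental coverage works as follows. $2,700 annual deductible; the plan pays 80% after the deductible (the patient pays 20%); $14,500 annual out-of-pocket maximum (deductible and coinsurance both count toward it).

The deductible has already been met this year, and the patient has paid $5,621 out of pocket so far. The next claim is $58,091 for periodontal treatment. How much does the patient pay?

With the deductible met, the entire $58,091 is subject to coinsurance.
20% of $58,091 = $11,618.20 falls to the patient.
Adding $11,618.20 to the $5,621 already spent would give $17,239.20, which exceeds the $14,500 cap; the patient pays just $14,500 − $5,621 = $8,879.

$8,879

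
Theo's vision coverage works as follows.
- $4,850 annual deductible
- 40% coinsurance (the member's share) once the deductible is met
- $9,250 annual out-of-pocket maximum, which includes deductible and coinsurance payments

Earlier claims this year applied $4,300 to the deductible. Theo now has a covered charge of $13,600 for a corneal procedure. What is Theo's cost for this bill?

$4,950

Remaining deductible: $4,850 − $4,300 = $550.
After the $550 deductible portion, $13,600 − $550 = $13,050 is subject to coinsurance.
Coinsurance: $13,050 × 40% = $5,220.
So the member owes $550 + $5,220 = $5,770 before any cap.
Year-to-date out-of-pocket would reach $4,300 + $5,770 = $10,070, above the $9,250 maximum, so the member pays only $9,250 − $4,300 = $4,950.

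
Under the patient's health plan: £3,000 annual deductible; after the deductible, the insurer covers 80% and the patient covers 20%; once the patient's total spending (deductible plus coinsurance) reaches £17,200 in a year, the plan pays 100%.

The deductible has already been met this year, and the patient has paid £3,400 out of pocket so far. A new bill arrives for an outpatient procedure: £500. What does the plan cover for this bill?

£400

With the deductible met, the entire £500 is subject to coinsurance.
Patient's 20% share of £500 is £100.
Year-to-date out-of-pocket becomes £3,400 + £100 = £3,500, still under the £17,200 maximum, so no cap applies.
The plan picks up £500 − £100 = £400.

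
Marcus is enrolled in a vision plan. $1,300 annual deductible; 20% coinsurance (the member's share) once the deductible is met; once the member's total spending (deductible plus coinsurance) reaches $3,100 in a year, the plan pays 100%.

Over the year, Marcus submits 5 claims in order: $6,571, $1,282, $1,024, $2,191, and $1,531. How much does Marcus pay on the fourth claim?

$284.60

Claim 1 ($6,571): $1,300 to deductible, leaving $5,271; member's 20% is $1,054.20. Member owes $2,354.20 (running OOP $2,354.20).
Claim 2 ($1,282): deductible met; 20% of $1,282 = $256.40. Member owes $256.40 (running OOP $2,610.60).
Claim 3 ($1,024): 20% coinsurance on $1,024 = $204.80. Cost to member: $204.80. OOP to date $2,815.40.
Claim 4 ($2,191): deductible already satisfied, so member's share is 20% × $2,191 = $438.20. OOP would hit $3,253.60 > $3,100, so the cap limits the member to $3,100 − $2,815.40 = $284.60.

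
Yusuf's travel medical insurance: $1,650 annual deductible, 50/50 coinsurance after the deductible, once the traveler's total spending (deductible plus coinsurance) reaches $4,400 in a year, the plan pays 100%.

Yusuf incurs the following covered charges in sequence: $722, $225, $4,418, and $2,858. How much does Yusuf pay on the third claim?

Claim 1 — $722: fully absorbed by the deductible. Cost to traveler: $722. OOP to date $722.
Claim 2 — $225: entire amount goes to the deductible. Traveler owes $225 (running OOP $947).
Claim 3 — $4,418: deductible takes $703, $3,715 remains; traveler's 50% is $1,857.50. Traveler pays $2,560.50; OOP now $3,507.50.

$2,560.50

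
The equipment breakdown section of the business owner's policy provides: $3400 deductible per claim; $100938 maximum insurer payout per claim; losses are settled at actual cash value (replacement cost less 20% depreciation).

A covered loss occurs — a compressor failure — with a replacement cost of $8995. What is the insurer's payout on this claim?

$3796

At 20% depreciation, ACV = $8995 − $1799 = $7196.
After the deductible, $7196 − $3400 = $3796 remains.
That's under the $100938 cap, so the insurer reimburses the full $3796.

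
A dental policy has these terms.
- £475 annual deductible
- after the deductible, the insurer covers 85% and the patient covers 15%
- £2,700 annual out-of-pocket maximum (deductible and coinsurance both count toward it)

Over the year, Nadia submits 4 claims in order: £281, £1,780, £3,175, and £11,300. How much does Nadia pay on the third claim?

Bill 1, £281: fully absorbed by the deductible. Cost to patient: £281. OOP to date £281.
Bill 2, £1,780: £194 finishes the deductible; £1,586 goes to coinsurance; patient's 15% is £237.90. Patient owes £431.90 (running OOP £712.90).
Bill 3, £3,175: deductible met; 15% of £3,175 = £476.25. Patient owes £476.25 (running OOP £1,189.15).

£476.25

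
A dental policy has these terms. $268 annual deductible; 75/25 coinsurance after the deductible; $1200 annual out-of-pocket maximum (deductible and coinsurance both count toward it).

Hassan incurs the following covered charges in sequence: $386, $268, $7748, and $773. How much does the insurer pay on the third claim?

Claim 1 — $386: $268 to deductible, leaving $118; patient's 25% is $29.50. Patient pays $297.50; OOP now $297.50. Insurer: $386 − $297.50 = $88.50.
Claim 2 — $268: deductible already satisfied, so patient's share is 25% × $268 = $67. Patient pays $67; OOP now $364.50. Insurer: $268 − $67 = $201.
Claim 3 — $7748: 25% coinsurance on $7748 = $1937. Adding that to $364.50 gives $2301.50, past the $1200 cap; patient pays only $1200 − $364.50 = $835.50. Plan pays $7748 − $835.50 = $6912.50.

$6912.50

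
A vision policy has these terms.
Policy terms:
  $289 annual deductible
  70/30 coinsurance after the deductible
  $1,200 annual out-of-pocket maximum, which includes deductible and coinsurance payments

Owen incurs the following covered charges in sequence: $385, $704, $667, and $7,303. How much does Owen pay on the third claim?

#1 ($385): deductible takes $289, $96 remains; member's 30% is $28.80. Member owes $317.80 (running OOP $317.80).
#2 ($704): deductible met; 30% of $704 = $211.20. Member owes $211.20 (running OOP $529).
#3 ($667): 30% coinsurance on $667 = $200.10. Member pays $200.10; OOP now $729.10.

$200.10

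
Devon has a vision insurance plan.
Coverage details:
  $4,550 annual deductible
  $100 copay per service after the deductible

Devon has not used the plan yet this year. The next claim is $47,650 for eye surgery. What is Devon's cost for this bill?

$4,650

Nothing has been paid toward the $4,550 deductible, so the first $4,550 of this charge is applied there.
That leaves $47,650 − $4,550 = $43,100 for the copay.
Copay on this service: $100.
So the member owes $4,550 + $100 = $4,650.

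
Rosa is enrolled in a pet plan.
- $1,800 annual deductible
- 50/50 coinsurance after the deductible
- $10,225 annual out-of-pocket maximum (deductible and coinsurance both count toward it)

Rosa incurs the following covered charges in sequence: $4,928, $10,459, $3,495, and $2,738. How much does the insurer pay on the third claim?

#1 ($4,928): $1,800 finishes the deductible; $3,128 goes to coinsurance; coinsurance $3,128 × 50% = $1,564. Cost to owner: $3,364. OOP to date $3,364. Insurer: $4,928 − $3,364 = $1,564.
#2 ($10,459): 50% coinsurance on $10,459 = $5,229.50. Owner owes $5,229.50 (running OOP $8,593.50). Insurer: $10,459 − $5,229.50 = $5,229.50.
#3 ($3,495): 50% coinsurance on $3,495 = $1,747.50. Adding that to $8,593.50 gives $10,341, past the $10,225 cap; owner pays only $10,225 − $8,593.50 = $1,631.50. Plan pays $3,495 − $1,631.50 = $1,863.50.

$1,863.50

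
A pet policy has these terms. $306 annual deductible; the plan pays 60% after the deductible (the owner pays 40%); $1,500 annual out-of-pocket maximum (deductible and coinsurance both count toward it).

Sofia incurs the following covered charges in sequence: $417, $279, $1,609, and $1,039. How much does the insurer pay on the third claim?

$965.40

#1 ($417): deductible takes $306, $111 remains; coinsurance $111 × 40% = $44.40. Cost to owner: $350.40. OOP to date $350.40. Plan pays $417 − $350.40 = $66.60.
#2 ($279): deductible already satisfied, so owner's share is 40% × $279 = $111.60. Owner pays $111.60; OOP now $462. Plan pays $279 − $111.60 = $167.40.
#3 ($1,609): 40% coinsurance on $1,609 = $643.60. Owner pays $643.60; OOP now $1,105.60. Plan pays $1,609 − $643.60 = $965.40.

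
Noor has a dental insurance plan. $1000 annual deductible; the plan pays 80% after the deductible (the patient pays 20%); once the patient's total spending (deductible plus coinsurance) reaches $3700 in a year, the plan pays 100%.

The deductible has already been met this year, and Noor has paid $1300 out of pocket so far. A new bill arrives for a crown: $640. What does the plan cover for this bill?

$512

The deductible is already satisfied, so the full bill goes to coinsurance.
Patient's 20% share of $640 is $128.
Cumulative spending $1300 + $128 = $1428 stays under the $3700 maximum.
The plan picks up $640 − $128 = $512.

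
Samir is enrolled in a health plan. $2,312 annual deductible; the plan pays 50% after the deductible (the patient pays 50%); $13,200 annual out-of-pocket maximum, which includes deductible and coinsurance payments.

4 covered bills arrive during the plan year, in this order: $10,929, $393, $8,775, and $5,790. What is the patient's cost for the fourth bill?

Claim 1 ($10,929): $2,312 finishes the deductible; $8,617 goes to coinsurance; 50% of $8,617 = $4,308.50. Patient owes $6,620.50 (running OOP $6,620.50).
Claim 2 ($393): 50% coinsurance on $393 = $196.50. Patient pays $196.50; OOP now $6,817.
Claim 3 ($8,775): deductible met; 50% of $8,775 = $4,387.50. Patient owes $4,387.50 (running OOP $11,204.50).
Claim 4 ($5,790): deductible met; 50% of $5,790 = $2,895. OOP would hit $14,099.50 > $13,200, so the cap limits the patient to $13,200 − $11,204.50 = $1,995.50.

$1,995.50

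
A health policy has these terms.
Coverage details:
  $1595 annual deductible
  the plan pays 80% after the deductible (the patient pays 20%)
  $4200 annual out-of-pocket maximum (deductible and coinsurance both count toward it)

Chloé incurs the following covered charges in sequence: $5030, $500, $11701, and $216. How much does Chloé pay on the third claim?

Claim 1 ($5030): $1595 finishes the deductible; $3435 goes to coinsurance; coinsurance $3435 × 20% = $687. Patient pays $2282; OOP now $2282.
Claim 2 ($500): 20% coinsurance on $500 = $100. Patient pays $100; OOP now $2382.
Claim 3 ($11701): deductible met; 20% of $11701 = $2340.20. OOP would hit $4722.20 > $4200, so the cap limits the patient to $4200 − $2382 = $1818.

$1818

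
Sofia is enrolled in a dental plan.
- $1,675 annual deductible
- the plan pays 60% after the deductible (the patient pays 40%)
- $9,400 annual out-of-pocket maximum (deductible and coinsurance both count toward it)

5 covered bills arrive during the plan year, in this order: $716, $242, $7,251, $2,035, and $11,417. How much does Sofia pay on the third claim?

Bill 1, $716: all of it applies to the deductible. Cost to patient: $716. OOP to date $716.
Bill 2, $242: all of it applies to the deductible. Patient owes $242 (running OOP $958).
Bill 3, $7,251: deductible takes $717, $6,534 remains; patient's 40% is $2,613.60. Patient owes $3,330.60 (running OOP $4,288.60).

$3,330.60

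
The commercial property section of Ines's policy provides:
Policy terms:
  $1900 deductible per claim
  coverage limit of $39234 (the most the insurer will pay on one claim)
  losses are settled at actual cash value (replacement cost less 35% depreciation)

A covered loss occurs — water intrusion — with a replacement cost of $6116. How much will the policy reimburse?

Depreciate 35%: the covered value is $6116 × 0.65 = $3975.40.
Subtract the deductible: $3975.40 − $1900 = $2075.40.
$2075.40 is within the $39234 limit, so the insurer pays $2075.40.

$2075.40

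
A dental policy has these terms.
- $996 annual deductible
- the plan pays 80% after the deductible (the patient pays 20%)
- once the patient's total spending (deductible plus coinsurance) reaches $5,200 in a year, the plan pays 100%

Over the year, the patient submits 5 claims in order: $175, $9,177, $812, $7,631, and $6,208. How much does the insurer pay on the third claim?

$649.60

Claim 1 — $175: entire amount goes to the deductible. Patient owes $175 (running OOP $175). Insurer: $175 − $175 = $0.
Claim 2 — $9,177: $821 to deductible, leaving $8,356; coinsurance $8,356 × 20% = $1,671.20. Patient pays $2,492.20; OOP now $2,667.20. Plan pays $9,177 − $2,492.20 = $6,684.80.
Claim 3 — $812: 20% coinsurance on $812 = $162.40. Patient pays $162.40; OOP now $2,829.60. Plan pays $812 − $162.40 = $649.60.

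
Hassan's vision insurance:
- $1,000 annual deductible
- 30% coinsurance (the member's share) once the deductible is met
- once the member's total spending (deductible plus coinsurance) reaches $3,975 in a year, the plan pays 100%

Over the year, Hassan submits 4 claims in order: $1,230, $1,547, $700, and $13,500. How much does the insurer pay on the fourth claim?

$11,268.10

Claim 1 ($1,230): $1,000 to deductible, leaving $230; coinsurance $230 × 30% = $69. Member pays $1,069; OOP now $1,069. Plan pays $1,230 − $1,069 = $161.
Claim 2 ($1,547): 30% coinsurance on $1,547 = $464.10. Member pays $464.10; OOP now $1,533.10. Insurer: $1,547 − $464.10 = $1,082.90.
Claim 3 ($700): deductible met; 30% of $700 = $210. Cost to member: $210. OOP to date $1,743.10. Insurer: $700 − $210 = $490.
Claim 4 ($13,500): deductible already satisfied, so member's share is 30% × $13,500 = $4,050. That would push OOP to $5,793.10, over the $3,975 cap, so member pays $3,975 − $1,743.10 = $2,231.90. Insurer: $13,500 − $2,231.90 = $11,268.10.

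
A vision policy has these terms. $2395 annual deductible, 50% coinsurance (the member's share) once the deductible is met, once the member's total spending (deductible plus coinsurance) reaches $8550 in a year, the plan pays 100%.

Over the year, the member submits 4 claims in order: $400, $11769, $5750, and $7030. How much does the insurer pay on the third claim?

Claim 1 — $400: entire amount goes to the deductible. Cost to member: $400. OOP to date $400. Insurer: $400 − $400 = $0.
Claim 2 — $11769: $1995 to deductible, leaving $9774; 50% of $9774 = $4887. Member pays $6882; OOP now $7282. Insurer: $11769 − $6882 = $4887.
Claim 3 — $5750: 50% coinsurance on $5750 = $2875. OOP would hit $10157 > $8550, so the cap limits the member to $8550 − $7282 = $1268. Plan pays $5750 − $1268 = $4482.

$4482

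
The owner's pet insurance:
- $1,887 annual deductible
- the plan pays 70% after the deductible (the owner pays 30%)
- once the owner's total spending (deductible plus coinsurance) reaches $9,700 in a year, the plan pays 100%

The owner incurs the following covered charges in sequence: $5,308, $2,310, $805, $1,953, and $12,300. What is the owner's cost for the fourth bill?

Bill 1, $5,308: $1,887 finishes the deductible; $3,421 goes to coinsurance; 30% of $3,421 = $1,026.30. Owner owes $2,913.30 (running OOP $2,913.30).
Bill 2, $2,310: 30% coinsurance on $2,310 = $693. Owner owes $693 (running OOP $3,606.30).
Bill 3, $805: deductible already satisfied, so owner's share is 30% × $805 = $241.50. Cost to owner: $241.50. OOP to date $3,847.80.
Bill 4, $1,953: deductible met; 30% of $1,953 = $585.90. Cost to owner: $585.90. OOP to date $4,433.70.

$585.90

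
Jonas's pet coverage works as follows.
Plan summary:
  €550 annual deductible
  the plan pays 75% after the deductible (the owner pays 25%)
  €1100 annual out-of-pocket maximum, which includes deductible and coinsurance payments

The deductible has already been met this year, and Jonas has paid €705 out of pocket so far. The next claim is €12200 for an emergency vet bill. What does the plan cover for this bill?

€11805

The deductible is already satisfied, so the full bill goes to coinsurance.
25% of €12200 = €3050 falls to the owner.
That would bring total out-of-pocket to €3755, past the €1100 cap. The owner is capped at €1100 − €705 = €395 on this claim.
The plan picks up €12200 − €395 = €11805.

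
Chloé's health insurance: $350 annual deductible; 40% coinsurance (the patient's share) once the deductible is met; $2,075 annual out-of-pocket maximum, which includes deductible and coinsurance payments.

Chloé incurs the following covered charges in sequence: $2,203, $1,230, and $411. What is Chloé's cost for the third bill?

$164.40

#1 ($2,203): $350 to deductible, leaving $1,853; coinsurance $1,853 × 40% = $741.20. Patient owes $1,091.20 (running OOP $1,091.20).
#2 ($1,230): deductible already satisfied, so patient's share is 40% × $1,230 = $492. Patient owes $492 (running OOP $1,583.20).
#3 ($411): deductible met; 40% of $411 = $164.40. Cost to patient: $164.40. OOP to date $1,747.60.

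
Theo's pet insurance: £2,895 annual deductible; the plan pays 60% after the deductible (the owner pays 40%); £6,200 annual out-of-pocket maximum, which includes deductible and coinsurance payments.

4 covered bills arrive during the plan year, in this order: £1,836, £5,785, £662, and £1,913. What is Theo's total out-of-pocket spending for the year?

£5,815.40

#1 (£1,836): fully absorbed by the deductible. Owner pays £1,836; OOP now £1,836.
#2 (£5,785): £1,059 to deductible, leaving £4,726; coinsurance £4,726 × 40% = £1,890.40. Cost to owner: £2,949.40. OOP to date £4,785.40.
#3 (£662): 40% coinsurance on £662 = £264.80. Cost to owner: £264.80. OOP to date £5,050.20.
#4 (£1,913): 40% coinsurance on £1,913 = £765.20. Owner owes £765.20 (running OOP £5,815.40).
Total paid by the owner: £1,836 + £2,949.40 + £264.80 + £765.20 = £5,815.40.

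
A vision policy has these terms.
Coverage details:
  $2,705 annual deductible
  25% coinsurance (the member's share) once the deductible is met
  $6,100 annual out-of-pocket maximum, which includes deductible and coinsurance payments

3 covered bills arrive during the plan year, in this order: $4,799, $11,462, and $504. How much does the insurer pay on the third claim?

$498

#1 ($4,799): $2,705 finishes the deductible; $2,094 goes to coinsurance; 25% of $2,094 = $523.50. Member pays $3,228.50; OOP now $3,228.50. Insurer: $4,799 − $3,228.50 = $1,570.50.
#2 ($11,462): deductible met; 25% of $11,462 = $2,865.50. Member owes $2,865.50 (running OOP $6,094). Plan pays $11,462 − $2,865.50 = $8,596.50.
#3 ($504): deductible met; 25% of $504 = $126. That would push OOP to $6,220, over the $6,100 cap, so member pays $6,100 − $6,094 = $6. Insurer: $504 − $6 = $498.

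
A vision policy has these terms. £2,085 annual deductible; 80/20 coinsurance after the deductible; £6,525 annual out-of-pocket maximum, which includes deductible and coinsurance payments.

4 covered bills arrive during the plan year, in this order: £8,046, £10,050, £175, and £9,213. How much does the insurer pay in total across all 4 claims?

£20,959

#1 (£8,046): £2,085 finishes the deductible; £5,961 goes to coinsurance; 20% of £5,961 = £1,192.20. Member pays £3,277.20; OOP now £3,277.20. Insurer: £8,046 − £3,277.20 = £4,768.80.
#2 (£10,050): 20% coinsurance on £10,050 = £2,010. Cost to member: £2,010. OOP to date £5,287.20. Insurer: £10,050 − £2,010 = £8,040.
#3 (£175): 20% coinsurance on £175 = £35. Member pays £35; OOP now £5,322.20. Plan pays £175 − £35 = £140.
#4 (£9,213): deductible met; 20% of £9,213 = £1,842.60. Adding that to £5,322.20 gives £7,164.80, past the £6,525 cap; member pays only £6,525 − £5,322.20 = £1,202.80. Plan pays £9,213 − £1,202.80 = £8,010.20.
Insurer total = bills − member's total = £27,484 − £6,525 = £20,959.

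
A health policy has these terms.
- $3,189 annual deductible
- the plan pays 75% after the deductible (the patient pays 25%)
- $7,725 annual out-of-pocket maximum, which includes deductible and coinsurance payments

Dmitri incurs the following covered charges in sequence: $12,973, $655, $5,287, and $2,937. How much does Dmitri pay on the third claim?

Claim 1 — $12,973: $3,189 finishes the deductible; $9,784 goes to coinsurance; 25% of $9,784 = $2,446. Patient owes $5,635 (running OOP $5,635).
Claim 2 — $655: deductible met; 25% of $655 = $163.75. Patient owes $163.75 (running OOP $5,798.75).
Claim 3 — $5,287: deductible already satisfied, so patient's share is 25% × $5,287 = $1,321.75. Cost to patient: $1,321.75. OOP to date $7,120.50.

$1,321.75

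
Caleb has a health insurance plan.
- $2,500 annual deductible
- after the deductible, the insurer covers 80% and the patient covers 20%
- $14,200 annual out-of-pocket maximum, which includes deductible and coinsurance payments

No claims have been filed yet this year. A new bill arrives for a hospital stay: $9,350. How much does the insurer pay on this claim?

$5,480

Deductible not yet touched, so the first $2,500 of the bill goes to the deductible.
That leaves $9,350 − $2,500 = $6,850 for coinsurance.
20% of $6,850 = $1,370 falls to the patient.
That puts the patient's cost at $2,500 + $1,370 = $3,870 before any cap.
Year-to-date out-of-pocket becomes $0 + $3,870 = $3,870, still under the $14,200 maximum, so no cap applies.
The plan picks up $9,350 − $3,870 = $5,480.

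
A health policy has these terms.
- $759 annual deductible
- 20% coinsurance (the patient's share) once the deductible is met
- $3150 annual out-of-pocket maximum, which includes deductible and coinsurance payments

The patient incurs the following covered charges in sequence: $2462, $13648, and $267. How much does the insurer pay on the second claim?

$11597.60

Claim 1 — $2462: $759 finishes the deductible; $1703 goes to coinsurance; 20% of $1703 = $340.60. Cost to patient: $1099.60. OOP to date $1099.60. Plan pays $2462 − $1099.60 = $1362.40.
Claim 2 — $13648: 20% coinsurance on $13648 = $2729.60. That would push OOP to $3829.20, over the $3150 cap, so patient pays $3150 − $1099.60 = $2050.40. Insurer: $13648 − $2050.40 = $11597.60.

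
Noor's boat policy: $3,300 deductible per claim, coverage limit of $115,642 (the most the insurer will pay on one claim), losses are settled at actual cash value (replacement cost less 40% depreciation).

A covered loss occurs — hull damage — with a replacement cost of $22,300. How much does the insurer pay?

Depreciate 40%: the covered value is $22,300 × 0.6 = $13,380.
Less the $3,300 deductible: $13,380 − $3,300 = $10,080.
That's under the $115,642 cap, so the insurer reimburses the full $10,080.

$10,080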